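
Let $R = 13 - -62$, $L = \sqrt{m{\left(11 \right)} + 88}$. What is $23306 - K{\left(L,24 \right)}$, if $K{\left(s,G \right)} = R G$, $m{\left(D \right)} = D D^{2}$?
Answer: $21506$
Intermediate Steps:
$m{\left(D \right)} = D^{3}$
$L = \sqrt{1419}$ ($L = \sqrt{11^{3} + 88} = \sqrt{1331 + 88} = \sqrt{1419} \approx 37.67$)
$R = 75$ ($R = 13 + 62 = 75$)
$K{\left(s,G \right)} = 75 G$
$23306 - K{\left(L,24 \right)} = 23306 - 75 \cdot 24 = 23306 - 1800 = 21506$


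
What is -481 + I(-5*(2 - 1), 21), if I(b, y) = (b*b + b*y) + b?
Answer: -566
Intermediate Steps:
I(b, y) = b + b² + b*y (I(b, y) = (b² + b*y) + b = b + b² + b*y)
-481 + I(-5*(2 - 1), 21) = -481 + (-5*(2 - 1))*(1 - 5*(2 - 1) + 21) = -481 + (-5*1)*(1 - 5*1 + 21) = -481 - 5*(1 - 5 + 21) = -481 - 5*17 = -481 - 85 = -566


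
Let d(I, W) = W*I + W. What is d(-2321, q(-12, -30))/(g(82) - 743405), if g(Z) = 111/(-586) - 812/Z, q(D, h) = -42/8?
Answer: -292636680/17861290997 ≈ -0.016384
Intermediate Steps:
q(D, h) = -21/4 (q(D, h) = -42*⅛ = -21/4)
d(I, W) = W + I*W (d(I, W) = I*W + W = W + I*W)
g(Z) = -111/586 - 812/Z (g(Z) = 111*(-1/586) - 812/Z = -111/586 - 812/Z)
d(-2321, q(-12, -30))/(g(82) - 743405) = (-21*(1 - 2321)/4)/((-111/586 - 812/82) - 743405) = (-21/4*(-2320))/((-111/586 - 812*1/82) - 743405) = 12180/((-111/586 - 406/41) - 743405) = 12180/(-242467/24026 - 743405) = 12180/(-17861290997/24026) = 12180*(-24026/17861290997) = -292636680/17861290997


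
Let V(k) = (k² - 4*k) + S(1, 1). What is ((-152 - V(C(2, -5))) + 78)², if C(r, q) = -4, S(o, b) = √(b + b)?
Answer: (106 + √2)² ≈ 11538.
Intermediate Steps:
S(o, b) = √2*√b (S(o, b) = √(2*b) = √2*√b)
V(k) = √2 + k² - 4*k (V(k) = (k² - 4*k) + √2*√1 = (k² - 4*k) + √2*1 = (k² - 4*k) + √2 = √2 + k² - 4*k)
((-152 - V(C(2, -5))) + 78)² = ((-152 - (√2 + (-4)² - 4*(-4))) + 78)² = ((-152 - (√2 + 16 + 16)) + 78)² = ((-152 - (32 + √2)) + 78)² = ((-152 + (-32 - √2)) + 78)² = ((-184 - √2) + 78)² = (-106 - √2)²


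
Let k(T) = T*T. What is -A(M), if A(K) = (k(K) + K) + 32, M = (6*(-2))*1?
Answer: -164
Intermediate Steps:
k(T) = T**2
M = -12 (M = -12*1 = -12)
A(K) = 32 + K + K**2 (A(K) = (K**2 + K) + 32 = (K + K**2) + 32 = 32 + K + K**2)
-A(M) = -(32 - 12 + (-12)**2) = -(32 - 12 + 144) = -1*164 = -164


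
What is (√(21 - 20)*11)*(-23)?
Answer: -253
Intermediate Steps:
(√(21 - 20)*11)*(-23) = (√1*11)*(-23) = (1*11)*(-23) = 11*(-23) = -253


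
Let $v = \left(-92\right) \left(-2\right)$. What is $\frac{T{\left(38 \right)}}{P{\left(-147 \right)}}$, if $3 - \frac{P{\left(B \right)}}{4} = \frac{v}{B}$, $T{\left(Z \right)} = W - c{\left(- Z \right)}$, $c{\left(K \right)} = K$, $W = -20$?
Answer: $\frac{1323}{1250} \approx 1.0584$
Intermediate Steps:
$T{\left(Z \right)} = -20 + Z$ ($T{\left(Z \right)} = -20 - - Z = -20 + Z$)
$v = 184$
$P{\left(B \right)} = 12 - \frac{736}{B}$ ($P{\left(B \right)} = 12 - 4 \frac{184}{B} = 12 - \frac{736}{B}$)
$\frac{T{\left(38 \right)}}{P{\left(-147 \right)}} = \frac{-20 + 38}{12 - \frac{736}{-147}} = \frac{18}{12 - - \frac{736}{147}} = \frac{18}{12 + \frac{736}{147}} = \frac{18}{\frac{2500}{147}} = 18 \cdot \frac{147}{2500} = \frac{1323}{1250}$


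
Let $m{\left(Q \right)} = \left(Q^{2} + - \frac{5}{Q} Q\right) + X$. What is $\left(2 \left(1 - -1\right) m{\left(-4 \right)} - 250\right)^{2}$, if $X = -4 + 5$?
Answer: $40804$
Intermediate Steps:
$X = 1$
$m{\left(Q \right)} = -4 + Q^{2}$ ($m{\left(Q \right)} = \left(Q^{2} + - \frac{5}{Q} Q\right) + 1 = \left(Q^{2} - 5\right) + 1 = \left(-5 + Q^{2}\right) + 1 = -4 + Q^{2}$)
$\left(2 \left(1 - -1\right) m{\left(-4 \right)} - 250\right)^{2} = \left(2 \left(1 - -1\right) \left(-4 + \left(-4\right)^{2}\right) - 250\right)^{2} = \left(2 \left(1 + 1\right) \left(-4 + 16\right) - 250\right)^{2} = \left(2 \cdot 2 \cdot 12 - 250\right)^{2} = \left(4 \cdot 12 - 250\right)^{2} = \left(48 - 250\right)^{2} = \left(-202\right)^{2} = 40804$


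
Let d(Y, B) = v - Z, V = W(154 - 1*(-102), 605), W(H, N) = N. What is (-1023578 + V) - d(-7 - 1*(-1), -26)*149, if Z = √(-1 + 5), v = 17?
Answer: -1025208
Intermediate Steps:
V = 605
Z = 2 (Z = √4 = 2)
d(Y, B) = 15 (d(Y, B) = 17 - 1*2 = 17 - 2 = 15)
(-1023578 + V) - d(-7 - 1*(-1), -26)*149 = (-1023578 + 605) - 15*149 = -1022973 - 1*2235 = -1022973 - 2235 = -1025208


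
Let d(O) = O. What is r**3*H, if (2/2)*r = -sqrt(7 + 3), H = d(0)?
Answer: 0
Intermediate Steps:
H = 0
r = -sqrt(10) (r = -sqrt(7 + 3) = -sqrt(10) ≈ -3.1623)
r**3*H = (-sqrt(10))**3*0 = -10*sqrt(10)*0 = 0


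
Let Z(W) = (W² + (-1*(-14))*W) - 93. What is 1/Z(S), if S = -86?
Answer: 1/6099 ≈ 0.00016396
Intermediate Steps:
Z(W) = -93 + W² + 14*W (Z(W) = (W² + 14*W) - 93 = -93 + W² + 14*W)
1/Z(S) = 1/(-93 + (-86)² + 14*(-86)) = 1/(-93 + 7396 - 1204) = 1/6099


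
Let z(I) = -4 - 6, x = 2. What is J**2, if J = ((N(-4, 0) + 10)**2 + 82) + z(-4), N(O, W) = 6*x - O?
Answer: 559504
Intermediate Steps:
z(I) = -10
N(O, W) = 12 - O (N(O, W) = 6*2 - O = 12 - O)
J = 748 (J = (((12 - 1*(-4)) + 10)**2 + 82) - 10 = (((12 + 4) + 10)**2 + 82) - 10 = ((16 + 10)**2 + 82) - 10 = (26**2 + 82) - 10 = (676 + 82) - 10 = 758 - 10 = 748)
J**2 = 748**2 = 559504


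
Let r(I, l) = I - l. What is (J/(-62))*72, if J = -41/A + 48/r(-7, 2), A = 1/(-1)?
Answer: -1284/31 ≈ -41.419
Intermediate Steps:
A = -1
J = 107/3 (J = -41/(-1) + 48/(-7 - 1*2) = -41*(-1) + 48/(-7 - 2) = 41 + 48/(-9) = 41 + 48*(-⅑) = 41 - 16/3 = 107/3 ≈ 35.667)
(J/(-62))*72 = ((107/3)/(-62))*72 = ((107/3)*(-1/62))*72 = -107/186*72 = -1284/31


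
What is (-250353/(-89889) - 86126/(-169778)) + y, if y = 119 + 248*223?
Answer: 140978388065869/2543529107 ≈ 55426.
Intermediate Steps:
y = 55423 (y = 119 + 55304 = 55423)
(-250353/(-89889) - 86126/(-169778)) + y = (-250353/(-89889) - 86126/(-169778)) + 55423 = (-250353*(-1/89889) - 86126*(-1/169778)) + 55423 = (83451/29963 + 43063/84889) + 55423 = 8374368608/2543529107 + 55423 = 140978388065869/2543529107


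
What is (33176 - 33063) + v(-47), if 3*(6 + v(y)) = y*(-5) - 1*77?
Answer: 479/3 ≈ 159.67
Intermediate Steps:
v(y) = -95/3 - 5*y/3 (v(y) = -6 + (y*(-5) - 1*77)/3 = -6 + (-5*y - 77)/3 = -6 + (-77 - 5*y)/3 = -6 + (-77/3 - 5*y/3) = -95/3 - 5*y/3)
(33176 - 33063) + v(-47) = (33176 - 33063) + (-95/3 - 5/3*(-47)) = 113 + (-95/3 + 235/3) = 113 + 140/3 = 479/3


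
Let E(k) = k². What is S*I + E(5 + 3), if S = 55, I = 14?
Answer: 834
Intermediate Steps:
S*I + E(5 + 3) = 55*14 + (5 + 3)² = 770 + 8² = 770 + 64 = 834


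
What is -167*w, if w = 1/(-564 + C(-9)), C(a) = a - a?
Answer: 167/564 ≈ 0.29610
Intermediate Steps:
C(a) = 0
w = -1/564 (w = 1/(-564 + 0) = 1/(-564) = -1/564 ≈ -0.0017731)
-167*w = -167*(-1/564) = 167/564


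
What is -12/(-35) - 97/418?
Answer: 1621/14630 ≈ 0.11080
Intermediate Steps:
-12/(-35) - 97/418 = -12*(-1/35) - 97*1/418 = 12/35 - 97/418 = 1621/14630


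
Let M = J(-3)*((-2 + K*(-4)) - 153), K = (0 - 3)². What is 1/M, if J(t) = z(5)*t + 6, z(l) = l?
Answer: 1/1719 ≈ 0.00058173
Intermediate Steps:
K = 9 (K = (-3)² = 9)
J(t) = 6 + 5*t (J(t) = 5*t + 6 = 6 + 5*t)
M = 1719 (M = (6 + 5*(-3))*((-2 + 9*(-4)) - 153) = (6 - 15)*((-2 - 36) - 153) = -9*(-38 - 153) = -9*(-191) = 1719)
1/M = 1/1719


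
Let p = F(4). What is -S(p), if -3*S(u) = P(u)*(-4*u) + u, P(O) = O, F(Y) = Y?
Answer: -20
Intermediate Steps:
p = 4
S(u) = -u/3 + 4*u**2/3 (S(u) = -(u*(-4*u) + u)/3 = -(-4*u**2 + u)/3 = -(u - 4*u**2)/3 = -u/3 + 4*u**2/3)
-S(p) = -4*(-1 + 4*4)/3 = -4*(-1 + 16)/3 = -4*15/3 = -1*20 = -20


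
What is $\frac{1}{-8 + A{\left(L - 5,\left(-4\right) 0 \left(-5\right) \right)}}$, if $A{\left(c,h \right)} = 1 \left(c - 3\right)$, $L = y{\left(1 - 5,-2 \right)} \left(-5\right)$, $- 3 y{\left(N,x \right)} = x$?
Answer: $- \frac{3}{58} \approx -0.051724$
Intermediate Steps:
$y{\left(N,x \right)} = - \frac{x}{3}$
$L = - \frac{10}{3}$ ($L = \left(- \frac{1}{3}\right) \left(-2\right) \left(-5\right) = \frac{2}{3} \left(-5\right) = - \frac{10}{3} \approx -3.3333$)
$A{\left(c,h \right)} = -3 + c$ ($A{\left(c,h \right)} = 1 \left(-3 + c\right) = -3 + c$)
$\frac{1}{-8 + A{\left(L - 5,\left(-4\right) 0 \left(-5\right) \right)}} = \frac{1}{-8 - \frac{34}{3}} = \frac{1}{- \frac{58}{3}} = - \frac{3}{58}$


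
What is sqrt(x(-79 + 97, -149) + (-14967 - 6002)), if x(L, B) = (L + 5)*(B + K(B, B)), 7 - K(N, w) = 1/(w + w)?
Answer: I*sqrt(2152158086)/298 ≈ 155.68*I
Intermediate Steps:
K(N, w) = 7 - 1/(2*w) (K(N, w) = 7 - 1/(w + w) = 7 - 1/(2*w))
x(L, B) = (5 + L)*(7 + B - 1/(2*B)) (x(L, B) = (L + 5)*(B + (7 - 1/(2*B))) = (5 + L)*(7 + B - 1/(2*B)))
sqrt(x(-79 + 97, -149) + (-14967 - 6002)) = sqrt((35 + 5*(-149) + 7*(-79 + 97) - 5/2/(-149) - 149*(-79 + 97) - 1/2*(-79 + 97)/(-149)) + (-14967 - 6002)) = sqrt((35 - 745 + 7*18 - 5/2*(-1/149) - 149*18 - 1/2*18*(-1/149)) - 20969) = sqrt((35 - 745 + 126 + 5/298 - 2682 + 9/149) - 20969) = sqrt(-973245/298 - 20969) = sqrt(-7222007/298) = I*sqrt(2152158086)/298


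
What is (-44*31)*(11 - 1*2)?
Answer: -12276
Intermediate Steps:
(-44*31)*(11 - 1*2) = -1364*(11 - 2) = -1364*9 = -12276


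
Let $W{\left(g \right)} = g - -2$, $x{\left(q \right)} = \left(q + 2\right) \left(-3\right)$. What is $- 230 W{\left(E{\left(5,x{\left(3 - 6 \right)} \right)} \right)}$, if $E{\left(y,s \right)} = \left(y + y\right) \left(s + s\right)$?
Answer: $-14260$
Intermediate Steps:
$x{\left(q \right)} = -6 - 3 q$ ($x{\left(q \right)} = \left(2 + q\right) \left(-3\right) = -6 - 3 q$)
$E{\left(y,s \right)} = 4 s y$ ($E{\left(y,s \right)} = 2 y 2 s = 4 s y$)
$W{\left(g \right)} = 2 + g$ ($W{\left(g \right)} = g + 2 = 2 + g$)
$- 230 W{\left(E{\left(5,x{\left(3 - 6 \right)} \right)} \right)} = - 230 \left(2 + 4 \left(-6 - 3 \left(3 - 6\right)\right) 5\right) = - 230 \left(2 + 4 \left(-6 - -9\right) 5\right) = - 230 \left(2 + 4 \left(-6 + 9\right) 5\right) = - 230 \left(2 + 4 \cdot 3 \cdot 5\right) = - 230 \left(2 + 60\right) = \left(-230\right) 62 = -14260$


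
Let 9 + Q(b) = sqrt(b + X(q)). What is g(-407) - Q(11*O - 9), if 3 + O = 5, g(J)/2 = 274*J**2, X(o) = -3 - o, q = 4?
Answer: 90775661 - sqrt(6) ≈ 9.0776e+7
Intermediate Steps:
g(J) = 548*J**2 (g(J) = 2*(274*J**2) = 548*J**2)
O = 2 (O = -3 + 5 = 2)
Q(b) = -9 + sqrt(-7 + b) (Q(b) = -9 + sqrt(b + (-3 - 1*4)) = -9 + sqrt(b + (-3 - 4)) = -9 + sqrt(b - 7) = -9 + sqrt(-7 + b))
g(-407) - Q(11*O - 9) = 548*(-407)**2 - (-9 + sqrt(-7 + (11*2 - 9))) = 548*165649 - (-9 + sqrt(-7 + (22 - 9))) = 90775652 - (-9 + sqrt(-7 + 13)) = 90775652 - (-9 + sqrt(6)) = 90775652 + (9 - sqrt(6)) = 90775661 - sqrt(6)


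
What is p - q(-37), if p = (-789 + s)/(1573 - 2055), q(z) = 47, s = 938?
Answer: -22803/482 ≈ -47.309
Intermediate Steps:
p = -149/482 (p = (-789 + 938)/(1573 - 2055) = 149/(-482) = 149*(-1/482) = -149/482 ≈ -0.30913)
p - q(-37) = -149/482 - 1*47 = -149/482 - 47 = -22803/482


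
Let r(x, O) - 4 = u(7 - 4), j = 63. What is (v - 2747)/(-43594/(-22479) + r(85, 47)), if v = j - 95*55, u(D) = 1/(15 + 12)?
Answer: -1600077699/1209083 ≈ -1323.4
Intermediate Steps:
u(D) = 1/27
r(x, O) = 109/27 (r(x, O) = 4 + 1/27 = 109/27)
v = -5162 (v = 63 - 95*55 = 63 - 5225 = -5162)
(v - 2747)/(-43594/(-22479) + r(85, 47)) = (-5162 - 2747)/(-43594/(-22479) + 109/27) = -7909/(-43594*(-1/22479) + 109/27) = -7909/(43594/22479 + 109/27) = -7909/1209083/202311 = -7909*202311/1209083 = -1600077699/1209083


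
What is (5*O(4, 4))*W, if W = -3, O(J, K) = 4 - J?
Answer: 0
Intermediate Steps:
(5*O(4, 4))*W = (5*(4 - 1*4))*(-3) = (5*(4 - 4))*(-3) = (5*0)*(-3) = 0*(-3) = 0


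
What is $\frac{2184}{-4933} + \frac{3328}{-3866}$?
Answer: $- \frac{12430184}{9535489} \approx -1.3036$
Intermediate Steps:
$\frac{2184}{-4933} + \frac{3328}{-3866} = 2184 \left(- \frac{1}{4933}\right) + 3328 \left(- \frac{1}{3866}\right) = - \frac{2184}{4933} - \frac{1664}{1933} = - \frac{12430184}{9535489}$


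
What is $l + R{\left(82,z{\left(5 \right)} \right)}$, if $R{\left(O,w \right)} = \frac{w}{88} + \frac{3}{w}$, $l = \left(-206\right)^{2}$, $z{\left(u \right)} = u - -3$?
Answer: $\frac{3734409}{88} \approx 42436.0$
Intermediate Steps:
$z{\left(u \right)} = 3 + u$ ($z{\left(u \right)} = u + 3 = 3 + u$)
$l = 42436$
$R{\left(O,w \right)} = \frac{3}{w} + \frac{w}{88}$ ($R{\left(O,w \right)} = w \frac{1}{88} + \frac{3}{w} = \frac{w}{88} + \frac{3}{w} = \frac{3}{w} + \frac{w}{88}$)
$l + R{\left(82,z{\left(5 \right)} \right)} = 42436 + \left(\frac{3}{3 + 5} + \frac{3 + 5}{88}\right) = 42436 + \left(\frac{3}{8} + \frac{1}{88} \cdot 8\right) = 42436 + \left(3 \cdot \frac{1}{8} + \frac{1}{11}\right) = 42436 + \left(\frac{3}{8} + \frac{1}{11}\right) = 42436 + \frac{41}{88} = \frac{3734409}{88}$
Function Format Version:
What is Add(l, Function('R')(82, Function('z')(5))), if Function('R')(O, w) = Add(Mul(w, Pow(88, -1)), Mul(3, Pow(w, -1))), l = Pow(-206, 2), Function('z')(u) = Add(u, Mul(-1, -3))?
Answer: Rational(3734409, 88) ≈ 42436.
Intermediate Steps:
Function('z')(u) = Add(3, u) (Function('z')(u) = Add(u, 3) = Add(3, u))
l = 42436
Function('R')(O, w) = Add(Mul(3, Pow(w, -1)), Mul(Rational(1, 88), w)) (Function('R')(O, w) = Add(Mul(w, Rational(1, 88)), Mul(3, Pow(w, -1))) = Add(Mul(Rational(1, 88), w), Mul(3, Pow(w, -1))) = Add(Mul(3, Pow(w, -1)), Mul(Rational(1, 88), w)))
Add(l, Function('R')(82, Function('z')(5))) = Add(42436, Add(Mul(3, Pow(Add(3, 5), -1)), Mul(Rational(1, 88), Add(3, 5)))) = Add(42436, Add(Mul(3, Pow(8, -1)), Mul(Rational(1, 88), 8))) = Add(42436, Add(Mul(3, Rational(1, 8)), Rational(1, 11))) = Add(42436, Add(Rational(3, 8), Rational(1, 11))) = Add(42436, Rational(41, 88)) = Rational(3734409, 88)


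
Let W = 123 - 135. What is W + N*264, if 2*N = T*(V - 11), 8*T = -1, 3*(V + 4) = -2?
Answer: 493/2 ≈ 246.50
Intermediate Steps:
V = -14/3 (V = -4 + (⅓)*(-2) = -4 - ⅔ = -14/3 ≈ -4.6667)
T = -⅛ (T = (⅛)*(-1) = -⅛ ≈ -0.12500)
N = 47/48 (N = (-(-14/3 - 11)/8)/2 = (-⅛*(-47/3))/2 = (½)*(47/24) = 47/48 ≈ 0.97917)
W = -12
W + N*264 = -12 + (47/48)*264 = -12 + 517/2 = 493/2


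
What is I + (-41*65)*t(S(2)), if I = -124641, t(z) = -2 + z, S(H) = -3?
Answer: -111316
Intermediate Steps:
I + (-41*65)*t(S(2)) = -124641 + (-41*65)*(-2 - 3) = -124641 - 2665*(-5) = -124641 + 13325 = -111316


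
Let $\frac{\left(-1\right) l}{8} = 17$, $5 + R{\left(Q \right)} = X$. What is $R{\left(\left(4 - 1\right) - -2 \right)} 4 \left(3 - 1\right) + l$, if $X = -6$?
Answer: $-224$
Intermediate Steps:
$R{\left(Q \right)} = -11$ ($R{\left(Q \right)} = -5 - 6 = -11$)
$l = -136$ ($l = \left(-8\right) 17 = -136$)
$R{\left(\left(4 - 1\right) - -2 \right)} 4 \left(3 - 1\right) + l = - 11 \cdot 4 \left(3 - 1\right) - 136 = - 11 \cdot 4 \cdot 2 - 136 = \left(-11\right) 8 - 136 = -88 - 136 = -224$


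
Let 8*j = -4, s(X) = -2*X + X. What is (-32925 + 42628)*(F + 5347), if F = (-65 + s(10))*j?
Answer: 104491607/2 ≈ 5.2246e+7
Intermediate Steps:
s(X) = -X
j = -1/2 (j = (1/8)*(-4) = -1/2 ≈ -0.50000)
F = 75/2 (F = (-65 - 1*10)*(-1/2) = (-65 - 10)*(-1/2) = -75*(-1/2) = 75/2 ≈ 37.500)
(-32925 + 42628)*(F + 5347) = (-32925 + 42628)*(75/2 + 5347) = 9703*(10769/2) = 104491607/2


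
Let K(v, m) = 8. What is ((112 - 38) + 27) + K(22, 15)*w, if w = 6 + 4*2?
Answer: 213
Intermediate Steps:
w = 14 (w = 6 + 8 = 14)
((112 - 38) + 27) + K(22, 15)*w = ((112 - 38) + 27) + 8*14 = (74 + 27) + 112 = 101 + 112 = 213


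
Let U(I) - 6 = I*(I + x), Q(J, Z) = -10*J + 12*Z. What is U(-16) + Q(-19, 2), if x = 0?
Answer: 476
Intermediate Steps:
U(I) = 6 + I² (U(I) = 6 + I*(I + 0) = 6 + I*I = 6 + I²)
U(-16) + Q(-19, 2) = (6 + (-16)²) + (-10*(-19) + 12*2) = (6 + 256) + (190 + 24) = 262 + 214 = 476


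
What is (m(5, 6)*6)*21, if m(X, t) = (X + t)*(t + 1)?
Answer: 9702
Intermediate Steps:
m(X, t) = (1 + t)*(X + t) (m(X, t) = (X + t)*(1 + t) = (1 + t)*(X + t))
(m(5, 6)*6)*21 = ((5 + 6 + 6**2 + 5*6)*6)*21 = ((5 + 6 + 36 + 30)*6)*21 = (77*6)*21 = 462*21 = 9702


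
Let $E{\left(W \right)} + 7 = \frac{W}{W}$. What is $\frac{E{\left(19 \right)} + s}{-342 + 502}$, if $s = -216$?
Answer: $- \frac{111}{80} \approx -1.3875$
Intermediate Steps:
$E{\left(W \right)} = -6$ ($E{\left(W \right)} = -7 + \frac{W}{W} = -7 + 1 = -6$)
$\frac{E{\left(19 \right)} + s}{-342 + 502} = \frac{-6 - 216}{-342 + 502} = - \frac{222}{160} = \left(-222\right) \frac{1}{160} = - \frac{111}{80}$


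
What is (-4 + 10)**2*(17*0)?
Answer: 0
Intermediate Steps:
(-4 + 10)**2*(17*0) = 6**2*0 = 36*0 = 0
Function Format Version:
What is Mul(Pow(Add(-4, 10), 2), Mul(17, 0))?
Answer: 0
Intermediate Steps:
Mul(Pow(Add(-4, 10), 2), Mul(17, 0)) = Mul(Pow(6, 2), 0) = Mul(36, 0) = 0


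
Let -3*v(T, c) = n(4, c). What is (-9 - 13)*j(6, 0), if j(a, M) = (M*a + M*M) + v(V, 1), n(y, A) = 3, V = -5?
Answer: 22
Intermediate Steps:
v(T, c) = -1 (v(T, c) = -1/3*3 = -1)
j(a, M) = -1 + M**2 + M*a (j(a, M) = (M*a + M*M) - 1 = (M*a + M**2) - 1 = (M**2 + M*a) - 1 = -1 + M**2 + M*a)
(-9 - 13)*j(6, 0) = (-9 - 13)*(-1 + 0**2 + 0*6) = -22*(-1 + 0 + 0) = -22*(-1) = 22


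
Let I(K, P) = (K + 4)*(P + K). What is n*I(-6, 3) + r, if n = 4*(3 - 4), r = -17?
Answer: -41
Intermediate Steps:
I(K, P) = (4 + K)*(K + P)
n = -4 (n = 4*(-1) = -4)
n*I(-6, 3) + r = -4*((-6)² + 4*(-6) + 4*3 - 6*3) - 17 = -4*(36 - 24 + 12 - 18) - 17 = -4*6 - 17 = -24 - 17 = -41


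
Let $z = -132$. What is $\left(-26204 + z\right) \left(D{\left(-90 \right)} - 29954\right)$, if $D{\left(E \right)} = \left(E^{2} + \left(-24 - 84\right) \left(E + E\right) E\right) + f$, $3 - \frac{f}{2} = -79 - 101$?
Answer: $46643373568$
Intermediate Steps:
$f = 366$ ($f = 6 - 2 \left(-79 - 101\right) = 6 - -360 = 6 + 360 = 366$)
$D{\left(E \right)} = 366 - 215 E^{2}$ ($D{\left(E \right)} = \left(E^{2} + \left(-24 - 84\right) \left(E + E\right) E\right) + 366 = \left(E^{2} + - 108 \cdot 2 E E\right) + 366 = \left(E^{2} + - 216 E E\right) + 366 = \left(E^{2} - 216 E^{2}\right) + 366 = - 215 E^{2} + 366 = 366 - 215 E^{2}$)
$\left(-26204 + z\right) \left(D{\left(-90 \right)} - 29954\right) = \left(-26204 - 132\right) \left(\left(366 - 215 \left(-90\right)^{2}\right) - 29954\right) = - 26336 \left(\left(366 - 1741500\right) - 29954\right) = - 26336 \left(-1741134 - 29954\right) = \left(-26336\right) \left(-1771088\right) = 46643373568$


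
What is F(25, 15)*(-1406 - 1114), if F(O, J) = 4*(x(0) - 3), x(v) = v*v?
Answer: 30240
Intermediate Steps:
x(v) = v**2
F(O, J) = -12 (F(O, J) = 4*(0**2 - 3) = 4*(0 - 3) = 4*(-3) = -12)
F(25, 15)*(-1406 - 1114) = -12*(-1406 - 1114) = -12*(-2520) = 30240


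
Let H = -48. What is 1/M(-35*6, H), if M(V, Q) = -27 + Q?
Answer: -1/75 ≈ -0.013333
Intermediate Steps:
1/M(-35*6, H) = 1/(-27 - 48) = 1/(-75) = -1/75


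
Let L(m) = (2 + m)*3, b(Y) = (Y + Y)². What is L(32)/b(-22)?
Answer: 51/968 ≈ 0.052686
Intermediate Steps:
b(Y) = 4*Y² (b(Y) = (2*Y)² = 4*Y²)
L(m) = 6 + 3*m
L(32)/b(-22) = (6 + 3*32)/((4*(-22)²)) = (6 + 96)/((4*484)) = 102/1936 = 102*(1/1936) = 51/968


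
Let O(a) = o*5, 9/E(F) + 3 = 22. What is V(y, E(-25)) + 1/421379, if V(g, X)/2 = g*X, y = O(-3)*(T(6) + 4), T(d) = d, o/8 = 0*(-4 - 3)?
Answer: 1/421379 ≈ 2.3732e-6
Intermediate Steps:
o = 0 (o = 8*(0*(-4 - 3)) = 8*(0*(-7)) = 8*0 = 0)
E(F) = 9/19 (E(F) = 9/(-3 + 22) = 9/19)
O(a) = 0 (O(a) = 0*5 = 0)
y = 0 (y = 0*(6 + 4) = 0*10 = 0)
V(g, X) = 2*X*g (V(g, X) = 2*(g*X) = 2*(X*g) = 2*X*g)
V(y, E(-25)) + 1/421379 = 2*(9/19)*0 + 1/421379 = 0 + 1/421379 = 1/421379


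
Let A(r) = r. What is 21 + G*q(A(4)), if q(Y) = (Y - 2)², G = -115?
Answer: -439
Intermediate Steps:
q(Y) = (-2 + Y)²
21 + G*q(A(4)) = 21 - 115*(-2 + 4)² = 21 - 115*2² = 21 - 115*4 = 21 - 460 = -439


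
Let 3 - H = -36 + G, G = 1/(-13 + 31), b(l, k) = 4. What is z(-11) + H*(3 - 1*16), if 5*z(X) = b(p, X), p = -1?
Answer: -45493/90 ≈ -505.48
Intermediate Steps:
z(X) = 4/5 (z(X) = (1/5)*4 = 4/5)
G = 1/18 ≈ 0.055556
H = 701/18 (H = 3 - (-36 + 1/18) = 3 - 1*(-647/18) = 3 + 647/18 = 701/18 ≈ 38.944)
z(-11) + H*(3 - 1*16) = 4/5 + 701*(3 - 1*16)/18 = 4/5 + 701*(3 - 16)/18 = 4/5 + (701/18)*(-13) = 4/5 - 9113/18 = -45493/90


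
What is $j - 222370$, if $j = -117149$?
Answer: $-339519$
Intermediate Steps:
$j - 222370 = -117149 - 222370 = -339519$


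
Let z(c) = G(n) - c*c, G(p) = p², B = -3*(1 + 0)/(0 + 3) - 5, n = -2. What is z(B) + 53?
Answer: 21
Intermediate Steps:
B = -6 (B = -3/3 - 5 = -3*⅓ - 5 = -1 - 5 = -6)
z(c) = 4 - c² (z(c) = (-2)² - c*c = 4 - c²)
z(B) + 53 = (4 - 1*(-6)²) + 53 = (4 - 1*36) + 53 = (4 - 36) + 53 = -32 + 53 = 21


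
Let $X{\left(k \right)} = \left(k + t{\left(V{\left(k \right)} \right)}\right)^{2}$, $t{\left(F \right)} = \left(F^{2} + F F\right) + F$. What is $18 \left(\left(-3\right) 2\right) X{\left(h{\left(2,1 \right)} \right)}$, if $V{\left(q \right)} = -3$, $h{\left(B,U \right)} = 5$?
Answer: $-43200$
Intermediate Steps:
$t{\left(F \right)} = F + 2 F^{2}$ ($t{\left(F \right)} = \left(F^{2} + F^{2}\right) + F = 2 F^{2} + F = F + 2 F^{2}$)
$X{\left(k \right)} = \left(15 + k\right)^{2}$ ($X{\left(k \right)} = \left(k - 3 \left(1 + 2 \left(-3\right)\right)\right)^{2} = \left(k - 3 \left(1 - 6\right)\right)^{2} = \left(k - -15\right)^{2} = \left(k + 15\right)^{2} = \left(15 + k\right)^{2}$)
$18 \left(\left(-3\right) 2\right) X{\left(h{\left(2,1 \right)} \right)} = 18 \left(\left(-3\right) 2\right) \left(15 + 5\right)^{2} = 18 \left(-6\right) 20^{2} = \left(-108\right) 400 = -43200$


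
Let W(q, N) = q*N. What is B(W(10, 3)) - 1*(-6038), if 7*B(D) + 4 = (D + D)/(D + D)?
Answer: 42263/7 ≈ 6037.6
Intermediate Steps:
W(q, N) = N*q
B(D) = -3/7 (B(D) = -4/7 + ((D + D)/(D + D))/7 = -4/7 + ((2*D)/((2*D)))/7 = -4/7 + ((2*D)*(1/(2*D)))/7 = -4/7 + (⅐)*1 = -4/7 + ⅐ = -3/7)
B(W(10, 3)) - 1*(-6038) = -3/7 - 1*(-6038) = -3/7 + 6038 = 42263/7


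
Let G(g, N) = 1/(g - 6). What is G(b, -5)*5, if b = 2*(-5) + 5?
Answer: -5/11 ≈ -0.45455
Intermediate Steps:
b = -5 (b = -10 + 5 = -5)
G(g, N) = 1/(-6 + g)
G(b, -5)*5 = 5/(-6 - 5) = 5/(-11) = -1/11*5 = -5/11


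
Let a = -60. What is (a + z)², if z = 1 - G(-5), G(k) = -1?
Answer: 3364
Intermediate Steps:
z = 2 (z = 1 - 1*(-1) = 1 + 1 = 2)
(a + z)² = (-60 + 2)² = (-58)² = 3364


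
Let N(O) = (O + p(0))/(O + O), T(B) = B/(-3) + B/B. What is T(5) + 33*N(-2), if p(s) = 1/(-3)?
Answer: 223/12 ≈ 18.583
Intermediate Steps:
p(s) = -⅓
T(B) = 1 - B/3 (T(B) = B*(-⅓) + 1 = -B/3 + 1 = 1 - B/3)
N(O) = (-⅓ + O)/(2*O) (N(O) = (O - ⅓)/(O + O) = (-⅓ + O)/((2*O)) = (-⅓ + O)*(1/(2*O)) = (-⅓ + O)/(2*O))
T(5) + 33*N(-2) = (1 - ⅓*5) + 33*((⅙)*(-1 + 3*(-2))/(-2)) = (1 - 5/3) + 33*((⅙)*(-½)*(-1 - 6)) = -⅔ + 33*((⅙)*(-½)*(-7)) = -⅔ + 33*(7/12) = -⅔ + 77/4 = 223/12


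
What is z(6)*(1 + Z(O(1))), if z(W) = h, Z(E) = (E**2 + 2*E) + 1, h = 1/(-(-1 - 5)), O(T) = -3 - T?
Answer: 5/3 ≈ 1.6667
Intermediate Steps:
h = 1/6 (h = 1/(-1*(-6)) = 1/6 ≈ 0.16667)
Z(E) = 1 + E**2 + 2*E
z(W) = 1/6
z(6)*(1 + Z(O(1))) = (1 + (1 + (-3 - 1*1)**2 + 2*(-3 - 1*1)))/6 = (1 + (1 + (-3 - 1)**2 + 2*(-3 - 1)))/6 = (1 + (1 + (-4)**2 + 2*(-4)))/6 = (1 + (1 + 16 - 8))/6 = (1 + 9)/6 = (1/6)*10 = 5/3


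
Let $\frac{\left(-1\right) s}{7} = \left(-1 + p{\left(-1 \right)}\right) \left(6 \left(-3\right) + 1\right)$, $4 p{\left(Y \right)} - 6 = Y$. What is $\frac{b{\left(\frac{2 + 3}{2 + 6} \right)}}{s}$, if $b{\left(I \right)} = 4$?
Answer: $\frac{16}{119} \approx 0.13445$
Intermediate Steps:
$p{\left(Y \right)} = \frac{3}{2} + \frac{Y}{4}$
$s = \frac{119}{4}$ ($s = - 7 \left(-1 + \left(\frac{3}{2} + \frac{1}{4} \left(-1\right)\right)\right) \left(6 \left(-3\right) + 1\right) = - 7 \left(-1 + \left(\frac{3}{2} - \frac{1}{4}\right)\right) \left(-18 + 1\right) = - 7 \left(-1 + \frac{5}{4}\right) \left(-17\right) = - 7 \cdot \frac{1}{4} \left(-17\right) = \left(-7\right) \left(- \frac{17}{4}\right) = \frac{119}{4} \approx 29.75$)
$\frac{b{\left(\frac{2 + 3}{2 + 6} \right)}}{s} = \frac{1}{\frac{119}{4}} \cdot 4 = \frac{4}{119} \cdot 4 = \frac{16}{119}$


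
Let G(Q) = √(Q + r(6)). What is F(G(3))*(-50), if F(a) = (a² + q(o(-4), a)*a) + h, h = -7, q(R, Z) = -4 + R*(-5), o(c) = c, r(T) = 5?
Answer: -50 - 1600*√2 ≈ -2312.7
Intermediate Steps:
q(R, Z) = -4 - 5*R
G(Q) = √(5 + Q) (G(Q) = √(Q + 5) = √(5 + Q))
F(a) = -7 + a² + 16*a (F(a) = (a² + (-4 - 5*(-4))*a) - 7 = (a² + (-4 + 20)*a) - 7 = (a² + 16*a) - 7 = -7 + a² + 16*a)
F(G(3))*(-50) = (-7 + (√(5 + 3))² + 16*√(5 + 3))*(-50) = (-7 + (√8)² + 16*√8)*(-50) = (-7 + (2*√2)² + 16*(2*√2))*(-50) = (-7 + 8 + 32*√2)*(-50) = (1 + 32*√2)*(-50) = -50 - 1600*√2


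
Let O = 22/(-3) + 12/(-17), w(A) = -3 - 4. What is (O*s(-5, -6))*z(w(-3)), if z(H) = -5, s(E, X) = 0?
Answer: 0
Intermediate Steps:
w(A) = -7
O = -410/51 (O = 22*(-⅓) + 12*(-1/17) = -22/3 - 12/17 = -410/51 ≈ -8.0392)
(O*s(-5, -6))*z(w(-3)) = -410/51*0*(-5) = 0*(-5) = 0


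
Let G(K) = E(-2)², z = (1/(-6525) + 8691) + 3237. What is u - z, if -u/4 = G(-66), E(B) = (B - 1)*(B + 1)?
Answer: -78065099/6525 ≈ -11964.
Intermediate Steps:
z = 77830199/6525 (z = (-1/6525 + 8691) + 3237 = 56708774/6525 + 3237 = 77830199/6525 ≈ 11928.)
E(B) = (1 + B)*(-1 + B) (E(B) = (-1 + B)*(1 + B) = (1 + B)*(-1 + B))
G(K) = 9 (G(K) = (-1 + (-2)²)² = (-1 + 4)² = 3² = 9)
u = -36 (u = -4*9 = -36)
u - z = -36 - 1*77830199/6525 = -36 - 77830199/6525 = -78065099/6525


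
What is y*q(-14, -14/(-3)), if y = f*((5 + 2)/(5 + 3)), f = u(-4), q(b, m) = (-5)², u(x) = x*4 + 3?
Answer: -2275/8 ≈ -284.38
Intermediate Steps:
u(x) = 3 + 4*x (u(x) = 4*x + 3 = 3 + 4*x)
q(b, m) = 25
f = -13 (f = 3 + 4*(-4) = 3 - 16 = -13)
y = -91/8 (y = -13*(5 + 2)/(5 + 3) = -91/8 ≈ -11.375)
y*q(-14, -14/(-3)) = -91/8*25 = -2275/8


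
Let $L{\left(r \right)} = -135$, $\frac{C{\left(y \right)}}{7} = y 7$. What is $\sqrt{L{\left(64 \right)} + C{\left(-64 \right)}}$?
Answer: $i \sqrt{3271} \approx 57.193 i$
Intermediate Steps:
$C{\left(y \right)} = 49 y$ ($C{\left(y \right)} = 7 y 7 = 7 \cdot 7 y = 49 y$)
$\sqrt{L{\left(64 \right)} + C{\left(-64 \right)}} = \sqrt{-135 + 49 \left(-64\right)} = \sqrt{-135 - 3136} = \sqrt{-3271} = i \sqrt{3271}$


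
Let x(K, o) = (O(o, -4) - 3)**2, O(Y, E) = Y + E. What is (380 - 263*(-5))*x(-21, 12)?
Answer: 42375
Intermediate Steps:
O(Y, E) = E + Y
x(K, o) = (-7 + o)**2 (x(K, o) = ((-4 + o) - 3)**2 = (-7 + o)**2)
(380 - 263*(-5))*x(-21, 12) = (380 - 263*(-5))*(-7 + 12)**2 = (380 + 1315)*5**2 = 1695*25 = 42375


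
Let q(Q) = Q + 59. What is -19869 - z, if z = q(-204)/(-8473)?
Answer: -168350182/8473 ≈ -19869.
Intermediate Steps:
q(Q) = 59 + Q
z = 145/8473 (z = (59 - 204)/(-8473) = -145*(-1/8473) = 145/8473 ≈ 0.017113)
-19869 - z = -19869 - 1*145/8473 = -19869 - 145/8473 = -168350182/8473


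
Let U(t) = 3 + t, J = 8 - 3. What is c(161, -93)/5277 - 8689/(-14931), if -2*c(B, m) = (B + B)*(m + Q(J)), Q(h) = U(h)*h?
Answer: 57752692/26263629 ≈ 2.1990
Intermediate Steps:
J = 5
Q(h) = h*(3 + h) (Q(h) = (3 + h)*h = h*(3 + h))
c(B, m) = -B*(40 + m) (c(B, m) = -(B + B)*(m + 5*(3 + 5))/2 = -2*B*(m + 5*8)/2 = -2*B*(m + 40)/2 = -2*B*(40 + m)/2 = -B*(40 + m))
c(161, -93)/5277 - 8689/(-14931) = -1*161*(40 - 93)/5277 - 8689/(-14931) = -1*161*(-53)*(1/5277) - 8689*(-1/14931) = 8533*(1/5277) + 8689/14931 = 8533/5277 + 8689/14931 = 57752692/26263629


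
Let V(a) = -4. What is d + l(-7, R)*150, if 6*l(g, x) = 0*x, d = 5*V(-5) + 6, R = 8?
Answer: -14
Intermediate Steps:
d = -14 (d = 5*(-4) + 6 = -20 + 6 = -14)
l(g, x) = 0 (l(g, x) = (0*x)/6 = (⅙)*0 = 0)
d + l(-7, R)*150 = -14 + 0*150 = -14 + 0 = -14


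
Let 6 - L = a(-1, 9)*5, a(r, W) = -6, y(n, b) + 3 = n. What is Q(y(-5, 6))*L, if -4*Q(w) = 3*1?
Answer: -27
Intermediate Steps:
y(n, b) = -3 + n
Q(w) = -¾ (Q(w) = -3/4 = -¼*3 = -¾)
L = 36 (L = 6 - (-6)*5 = 6 - 1*(-30) = 6 + 30 = 36)
Q(y(-5, 6))*L = -¾*36 = -27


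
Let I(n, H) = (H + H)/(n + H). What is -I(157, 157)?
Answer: -1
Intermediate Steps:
I(n, H) = 2*H/(H + n) (I(n, H) = (2*H)/(H + n) = 2*H/(H + n))
-I(157, 157) = -2*157/(157 + 157) = -2*157/314 = -1*1 = -1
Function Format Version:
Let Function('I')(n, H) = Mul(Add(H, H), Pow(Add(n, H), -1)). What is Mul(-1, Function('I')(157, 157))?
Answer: -1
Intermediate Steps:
Function('I')(n, H) = Mul(2, H, Pow(Add(H, n), -1)) (Function('I')(n, H) = Mul(Mul(2, H), Pow(Add(H, n), -1)) = Mul(2, H, Pow(Add(H, n), -1)))
Mul(-1, Function('I')(157, 157)) = Mul(-1, Mul(2, 157, Pow(Add(157, 157), -1))) = Mul(-1, Mul(2, 157, Pow(314, -1))) = Mul(-1, Mul(2, 157, Rational(1, 314))) = Mul(-1, 1) = -1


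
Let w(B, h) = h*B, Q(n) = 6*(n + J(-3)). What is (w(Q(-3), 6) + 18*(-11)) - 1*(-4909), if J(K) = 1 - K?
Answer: 4747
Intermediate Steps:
Q(n) = 24 + 6*n (Q(n) = 6*(n + (1 - 1*(-3))) = 6*(n + (1 + 3)) = 6*(n + 4) = 6*(4 + n) = 24 + 6*n)
w(B, h) = B*h
(w(Q(-3), 6) + 18*(-11)) - 1*(-4909) = ((24 + 6*(-3))*6 + 18*(-11)) - 1*(-4909) = ((24 - 18)*6 - 198) + 4909 = (6*6 - 198) + 4909 = (36 - 198) + 4909 = -162 + 4909 = 4747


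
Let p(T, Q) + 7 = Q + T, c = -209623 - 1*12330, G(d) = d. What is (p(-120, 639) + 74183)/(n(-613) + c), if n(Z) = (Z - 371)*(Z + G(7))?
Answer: 74695/374351 ≈ 0.19953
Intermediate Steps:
n(Z) = (-371 + Z)*(7 + Z) (n(Z) = (Z - 371)*(Z + 7) = (-371 + Z)*(7 + Z))
c = -221953 (c = -209623 - 12330 = -221953)
p(T, Q) = -7 + Q + T (p(T, Q) = -7 + (Q + T) = -7 + Q + T)
(p(-120, 639) + 74183)/(n(-613) + c) = ((-7 + 639 - 120) + 74183)/((-2597 + (-613)² - 364*(-613)) - 221953) = (512 + 74183)/((-2597 + 375769 + 223132) - 221953) = 74695/(596304 - 221953) = 74695/374351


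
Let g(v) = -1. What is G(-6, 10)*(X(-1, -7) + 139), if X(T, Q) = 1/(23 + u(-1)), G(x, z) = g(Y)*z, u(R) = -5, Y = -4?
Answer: -12515/9 ≈ -1390.6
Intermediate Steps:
G(x, z) = -z
X(T, Q) = 1/18 (X(T, Q) = 1/(23 - 5) = 1/18)
G(-6, 10)*(X(-1, -7) + 139) = (-1*10)*(1/18 + 139) = -10*2503/18 = -12515/9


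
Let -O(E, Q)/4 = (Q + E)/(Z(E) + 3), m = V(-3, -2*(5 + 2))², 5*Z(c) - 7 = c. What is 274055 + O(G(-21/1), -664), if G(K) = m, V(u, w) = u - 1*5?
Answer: 11790365/43 ≈ 2.7419e+5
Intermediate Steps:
Z(c) = 7/5 + c/5
V(u, w) = -5 + u (V(u, w) = u - 5 = -5 + u)
m = 64 (m = (-5 - 3)² = (-8)² = 64)
G(K) = 64
O(E, Q) = -4*(E + Q)/(22/5 + E/5) (O(E, Q) = -4*(Q + E)/((7/5 + E/5) + 3) = -4*(E + Q)/(22/5 + E/5))
274055 + O(G(-21/1), -664) = 274055 + 20*(-1*64 - 1*(-664))/(22 + 64) = 274055 + 20*(-64 + 664)/86 = 274055 + 20*(1/86)*600 = 274055 + 6000/43 = 11790365/43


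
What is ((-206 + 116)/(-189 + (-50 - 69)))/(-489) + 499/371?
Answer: 255517/190058 ≈ 1.3444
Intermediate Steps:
((-206 + 116)/(-189 + (-50 - 69)))/(-489) + 499/371 = -90/(-189 - 119)*(-1/489) + 499*(1/371) = -90/(-308)*(-1/489) + 499/371 = -90*(-1/308)*(-1/489) + 499/371 = (45/154)*(-1/489) + 499/371 = -15/25102 + 499/371 = 255517/190058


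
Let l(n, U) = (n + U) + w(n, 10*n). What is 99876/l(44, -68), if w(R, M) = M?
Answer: 24969/104 ≈ 240.09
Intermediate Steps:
l(n, U) = U + 11*n (l(n, U) = (n + U) + 10*n = (U + n) + 10*n = U + 11*n)
99876/l(44, -68) = 99876/(-68 + 11*44) = 99876/(-68 + 484) = 99876/416 = 99876*(1/416) = 24969/104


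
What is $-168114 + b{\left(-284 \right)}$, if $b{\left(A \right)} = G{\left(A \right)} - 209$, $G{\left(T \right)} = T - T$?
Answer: $-168323$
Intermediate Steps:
$G{\left(T \right)} = 0$
$b{\left(A \right)} = -209$ ($b{\left(A \right)} = 0 - 209 = -209$)
$-168114 + b{\left(-284 \right)} = -168114 - 209 = -168323$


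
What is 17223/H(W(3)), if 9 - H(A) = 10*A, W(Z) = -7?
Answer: 17223/79 ≈ 218.01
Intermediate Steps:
H(A) = 9 - 10*A
17223/H(W(3)) = 17223/(9 - 10*(-7)) = 17223/(9 + 70) = 17223/79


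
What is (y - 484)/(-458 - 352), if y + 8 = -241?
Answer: 733/810 ≈ 0.90494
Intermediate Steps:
y = -249 (y = -8 - 241 = -249)
(y - 484)/(-458 - 352) = (-249 - 484)/(-458 - 352) = -733/(-810) = -733*(-1/810) = 733/810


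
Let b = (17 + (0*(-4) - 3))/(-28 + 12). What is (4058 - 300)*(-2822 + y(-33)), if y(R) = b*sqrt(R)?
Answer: -10605076 - 13153*I*sqrt(33)/4 ≈ -1.0605e+7 - 18890.0*I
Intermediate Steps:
b = -7/8 (b = (17 + (0 - 3))/(-16) = (17 - 3)*(-1/16) = 14*(-1/16) = -7/8 ≈ -0.87500)
y(R) = -7*sqrt(R)/8
(4058 - 300)*(-2822 + y(-33)) = (4058 - 300)*(-2822 - 7*I*sqrt(33)/8) = 3758*(-2822 - 7*I*sqrt(33)/8) = -10605076 - 13153*I*sqrt(33)/4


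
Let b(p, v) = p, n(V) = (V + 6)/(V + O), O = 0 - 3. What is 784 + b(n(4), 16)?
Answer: 794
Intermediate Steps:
O = -3
n(V) = (6 + V)/(-3 + V) (n(V) = (V + 6)/(V - 3) = (6 + V)/(-3 + V))
784 + b(n(4), 16) = 784 + (6 + 4)/(-3 + 4) = 784 + 10/1 = 784 + 1*10 = 784 + 10 = 794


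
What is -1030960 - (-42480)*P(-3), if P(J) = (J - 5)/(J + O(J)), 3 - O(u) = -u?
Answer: -917680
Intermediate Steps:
O(u) = 3 + u (O(u) = 3 - (-1)*u = 3 + u)
P(J) = (-5 + J)/(3 + 2*J) (P(J) = (J - 5)/(J + (3 + J)) = (-5 + J)/(3 + 2*J))
-1030960 - (-42480)*P(-3) = -1030960 - (-42480)*(-5 - 3)/(3 + 2*(-3)) = -1030960 - (-42480)*-8/(3 - 6) = -1030960 - (-42480)*-8/(-3) = -1030960 - (-42480)*(-⅓*(-8)) = -1030960 - (-42480)*8/3 = -1030960 - 1*(-113280) = -1030960 + 113280 = -917680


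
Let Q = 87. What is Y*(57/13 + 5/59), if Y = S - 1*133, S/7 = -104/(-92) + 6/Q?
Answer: -284904508/511589 ≈ -556.90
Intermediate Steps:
S = 5600/667 (S = 7*(-104/(-92) + 6/87) = 7*(-104*(-1/92) + 6*(1/87)) = 7*(26/23 + 2/29) = 7*(800/667) = 5600/667 ≈ 8.3958)
Y = -83111/667 (Y = 5600/667 - 1*133 = 5600/667 - 133 = -83111/667 ≈ -124.60)
Y*(57/13 + 5/59) = -83111*(57/13 + 5/59)/667 = -83111/667*3428/767 = -284904508/511589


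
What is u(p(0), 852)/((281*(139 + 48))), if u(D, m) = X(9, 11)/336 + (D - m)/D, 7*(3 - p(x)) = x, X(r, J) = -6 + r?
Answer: -31695/5885264 ≈ -0.0053855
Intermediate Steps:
p(x) = 3 - x/7
u(D, m) = 1/112 + (D - m)/D (u(D, m) = (-6 + 9)/336 + (D - m)/D = 3*(1/336) + (D - m)/D = 1/112 + (D - m)/D)
u(p(0), 852)/((281*(139 + 48))) = (113/112 - 1*852/(3 - 1/7*0))/((281*(139 + 48))) = (113/112 - 1*852/(3 + 0))/((281*187)) = (113/112 - 1*852/3)/52547 = (113/112 - 1*852*1/3)*(1/52547) = (113/112 - 284)*(1/52547) = -31695/112*1/52547 = -31695/5885264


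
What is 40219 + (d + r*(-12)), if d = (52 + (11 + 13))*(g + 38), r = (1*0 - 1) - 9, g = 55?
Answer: 47407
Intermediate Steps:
r = -10 (r = (0 - 1) - 9 = -1 - 9 = -10)
d = 7068 (d = (52 + (11 + 13))*(55 + 38) = (52 + 24)*93 = 76*93 = 7068)
40219 + (d + r*(-12)) = 40219 + (7068 - 10*(-12)) = 40219 + (7068 + 120) = 40219 + 7188 = 47407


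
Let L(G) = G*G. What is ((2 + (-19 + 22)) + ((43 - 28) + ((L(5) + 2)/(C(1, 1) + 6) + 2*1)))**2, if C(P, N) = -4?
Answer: 5041/4 ≈ 1260.3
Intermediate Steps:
L(G) = G**2
((2 + (-19 + 22)) + ((43 - 28) + ((L(5) + 2)/(C(1, 1) + 6) + 2*1)))**2 = ((2 + (-19 + 22)) + ((43 - 28) + ((5**2 + 2)/(-4 + 6) + 2*1)))**2 = ((2 + 3) + (15 + ((25 + 2)/2 + 2)))**2 = (5 + (15 + (27*(1/2) + 2)))**2 = (5 + (15 + (27/2 + 2)))**2 = (5 + (15 + 31/2))**2 = (5 + 61/2)**2 = (71/2)**2 = 5041/4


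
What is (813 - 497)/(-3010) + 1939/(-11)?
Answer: -2919933/16555 ≈ -176.38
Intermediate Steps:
(813 - 497)/(-3010) + 1939/(-11) = 316*(-1/3010) + 1939*(-1/11) = -158/1505 - 1939/11 = -2919933/16555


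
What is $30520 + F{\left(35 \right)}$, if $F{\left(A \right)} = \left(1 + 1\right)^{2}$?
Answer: $30524$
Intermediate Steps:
$F{\left(A \right)} = 4$ ($F{\left(A \right)} = 2^{2} = 4$)
$30520 + F{\left(35 \right)} = 30520 + 4 = 30524$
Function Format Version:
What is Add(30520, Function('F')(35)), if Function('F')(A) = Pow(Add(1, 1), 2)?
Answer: 30524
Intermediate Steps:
Function('F')(A) = 4 (Function('F')(A) = Pow(2, 2) = 4)
Add(30520, Function('F')(35)) = Add(30520, 4) = 30524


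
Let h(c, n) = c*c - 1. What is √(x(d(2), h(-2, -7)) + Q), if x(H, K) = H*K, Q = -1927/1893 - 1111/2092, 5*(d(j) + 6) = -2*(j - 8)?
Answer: I*√1210423953539505/9900390 ≈ 3.5141*I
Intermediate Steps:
h(c, n) = -1 + c² (h(c, n) = c² - 1 = -1 + c²)
d(j) = -14/5 - 2*j/5 (d(j) = -6 + (-2*(j - 8))/5 = -6 + (-2*(-8 + j))/5 = -6 + (16 - 2*j)/5 = -6 + (16/5 - 2*j/5) = -14/5 - 2*j/5)
Q = -6134407/3960156 (Q = -1927*1/1893 - 1111*1/2092 = -1927/1893 - 1111/2092 = -6134407/3960156 ≈ -1.5490)
√(x(d(2), h(-2, -7)) + Q) = √((-14/5 - ⅖*2)*(-1 + (-2)²) - 6134407/3960156) = √((-14/5 - ⅘)*(-1 + 4) - 6134407/3960156) = √(-18/5*3 - 6134407/3960156) = √(-54/5 - 6134407/3960156) = √(-244520459/19800780) = I*√1210423953539505/9900390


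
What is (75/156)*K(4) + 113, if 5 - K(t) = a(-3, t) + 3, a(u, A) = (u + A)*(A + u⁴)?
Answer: 3801/52 ≈ 73.096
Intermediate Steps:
a(u, A) = (A + u)*(A + u⁴)
K(t) = 245 - t² - 78*t (K(t) = 5 - ((t² + (-3)⁵ + t*(-3) + t*(-3)⁴) + 3) = 5 - ((t² - 243 - 3*t + t*81) + 3) = 5 - ((t² - 243 - 3*t + 81*t) + 3) = 5 - ((-243 + t² + 78*t) + 3) = 5 - (-240 + t² + 78*t) = 5 + (240 - t² - 78*t) = 245 - t² - 78*t)
(75/156)*K(4) + 113 = (75/156)*(245 - 1*4² - 78*4) + 113 = (75*(1/156))*(245 - 1*16 - 312) + 113 = 25*(245 - 16 - 312)/52 + 113 = (25/52)*(-83) + 113 = -2075/52 + 113 = 3801/52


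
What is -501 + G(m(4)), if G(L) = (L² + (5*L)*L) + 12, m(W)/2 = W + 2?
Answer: 375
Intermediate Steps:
m(W) = 4 + 2*W (m(W) = 2*(W + 2) = 2*(2 + W) = 4 + 2*W)
G(L) = 12 + 6*L² (G(L) = (L² + 5*L²) + 12 = 6*L² + 12 = 12 + 6*L²)
-501 + G(m(4)) = -501 + (12 + 6*(4 + 2*4)²) = -501 + (12 + 6*(4 + 8)²) = -501 + (12 + 6*12²) = -501 + (12 + 6*144) = -501 + (12 + 864) = -501 + 876 = 375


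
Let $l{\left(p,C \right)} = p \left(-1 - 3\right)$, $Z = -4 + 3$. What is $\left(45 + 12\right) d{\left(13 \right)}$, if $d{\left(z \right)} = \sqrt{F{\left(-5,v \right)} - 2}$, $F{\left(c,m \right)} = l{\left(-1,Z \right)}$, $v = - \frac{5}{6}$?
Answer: $57 \sqrt{2} \approx 80.61$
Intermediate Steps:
$Z = -1$
$l{\left(p,C \right)} = - 4 p$ ($l{\left(p,C \right)} = p \left(-4\right) = - 4 p$)
$v = - \frac{5}{6}$ ($v = \left(-5\right) \frac{1}{6} = - \frac{5}{6} \approx -0.83333$)
$F{\left(c,m \right)} = 4$ ($F{\left(c,m \right)} = \left(-4\right) \left(-1\right) = 4$)
$d{\left(z \right)} = \sqrt{2}$ ($d{\left(z \right)} = \sqrt{4 - 2} = \sqrt{2}$)
$\left(45 + 12\right) d{\left(13 \right)} = \left(45 + 12\right) \sqrt{2} = 57 \sqrt{2}$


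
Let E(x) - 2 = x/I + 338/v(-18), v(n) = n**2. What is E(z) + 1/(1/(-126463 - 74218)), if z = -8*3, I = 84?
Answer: -227569127/1134 ≈ -2.0068e+5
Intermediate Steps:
z = -24
E(x) = 493/162 + x/84 (E(x) = 2 + (x/84 + 338/((-18)**2)) = 2 + (x*(1/84) + 338/324) = 2 + (x/84 + 338*(1/324)) = 2 + (x/84 + 169/162) = 2 + (169/162 + x/84) = 493/162 + x/84)
E(z) + 1/(1/(-126463 - 74218)) = (493/162 + (1/84)*(-24)) + 1/(1/(-126463 - 74218)) = (493/162 - 2/7) + 1/(1/(-200681)) = 3127/1134 + 1/(-1/200681) = 3127/1134 - 200681 = -227569127/1134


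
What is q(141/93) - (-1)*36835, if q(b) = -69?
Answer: 36766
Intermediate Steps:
q(141/93) - (-1)*36835 = -69 - (-1)*36835 = -69 - 1*(-36835) = -69 + 36835 = 36766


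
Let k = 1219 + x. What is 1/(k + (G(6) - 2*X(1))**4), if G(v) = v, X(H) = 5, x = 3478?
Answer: 1/4953 ≈ 0.00020190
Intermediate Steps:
k = 4697 (k = 1219 + 3478 = 4697)
1/(k + (G(6) - 2*X(1))**4) = 1/(4697 + (6 - 2*5)**4) = 1/(4697 + (6 - 10)**4) = 1/(4697 + (-4)**4) = 1/(4697 + 256) = 1/4953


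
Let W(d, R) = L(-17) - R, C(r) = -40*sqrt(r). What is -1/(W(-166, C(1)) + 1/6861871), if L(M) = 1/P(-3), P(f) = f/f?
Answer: -6861871/281336712 ≈ -0.024390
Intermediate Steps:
P(f) = 1
L(M) = 1 (L(M) = 1/1 = 1)
W(d, R) = 1 - R
-1/(W(-166, C(1)) + 1/6861871) = -1/((1 - (-40)*sqrt(1)) + 1/6861871) = -1/((1 - (-40)) + 1/6861871) = -1/((1 - 1*(-40)) + 1/6861871) = -1/((1 + 40) + 1/6861871) = -1/(41 + 1/6861871) = -1/281336712/6861871 = -1*6861871/281336712 = -6861871/281336712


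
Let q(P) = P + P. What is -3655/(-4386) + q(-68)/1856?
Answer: 529/696 ≈ 0.76006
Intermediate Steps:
q(P) = 2*P
-3655/(-4386) + q(-68)/1856 = -3655/(-4386) + (2*(-68))/1856 = -3655*(-1/4386) - 136*1/1856 = ⅚ - 17/232 = 529/696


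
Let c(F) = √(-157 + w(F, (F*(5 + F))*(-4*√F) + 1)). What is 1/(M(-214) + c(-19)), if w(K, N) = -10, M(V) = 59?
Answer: 59/3648 - I*√167/3648 ≈ 0.016173 - 0.0035424*I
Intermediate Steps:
c(F) = I*√167 (c(F) = √(-157 - 10) = √(-167) = I*√167)
1/(M(-214) + c(-19)) = 1/(59 + I*√167)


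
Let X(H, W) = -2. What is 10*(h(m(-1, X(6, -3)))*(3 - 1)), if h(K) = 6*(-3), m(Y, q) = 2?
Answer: -360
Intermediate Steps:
h(K) = -18
10*(h(m(-1, X(6, -3)))*(3 - 1)) = 10*(-18*(3 - 1)) = 10*(-18*2) = 10*(-36) = -360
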